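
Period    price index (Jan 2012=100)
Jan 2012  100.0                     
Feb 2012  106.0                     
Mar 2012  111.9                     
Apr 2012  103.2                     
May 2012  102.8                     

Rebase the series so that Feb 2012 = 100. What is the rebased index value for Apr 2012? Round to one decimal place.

Rebased(Apr 2012) = 103.2 / 106.0 × 100 = 97.3585

97.4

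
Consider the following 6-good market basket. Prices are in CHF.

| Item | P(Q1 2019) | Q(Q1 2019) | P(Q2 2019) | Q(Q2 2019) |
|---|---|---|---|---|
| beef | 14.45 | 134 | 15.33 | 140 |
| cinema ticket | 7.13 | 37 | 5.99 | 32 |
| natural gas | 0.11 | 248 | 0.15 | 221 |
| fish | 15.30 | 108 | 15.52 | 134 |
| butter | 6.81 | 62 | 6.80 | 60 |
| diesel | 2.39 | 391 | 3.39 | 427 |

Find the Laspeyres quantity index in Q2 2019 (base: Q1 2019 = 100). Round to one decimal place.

Laspeyres quantity index uses base-period prices as weights.
ΣP(Q1 2019)·Q(Q2 2019) = 14.45×140 + 7.13×32 + 0.11×221 + 15.30×134 + 6.81×60 + 2.39×427 = 2023 + 228.16 + 24.31 + 2050.2 + 408.6 + 1020.53 = 5754.8
ΣP(Q1 2019)·Q(Q1 2019) = 14.45×134 + 7.13×37 + 0.11×248 + 15.30×108 + 6.81×62 + 2.39×391 = 1936.3 + 263.81 + 27.28 + 1652.4 + 422.22 + 934.49 = 5236.5
Index = 5754.8 / 5236.5 × 100 = 109.8978

109.9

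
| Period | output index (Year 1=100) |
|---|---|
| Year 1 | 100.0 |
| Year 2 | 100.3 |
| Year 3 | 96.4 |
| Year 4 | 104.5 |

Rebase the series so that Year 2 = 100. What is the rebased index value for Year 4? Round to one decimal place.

Rebased(Year 4) = 104.5 / 100.3 × 100 = 104.1874

104.2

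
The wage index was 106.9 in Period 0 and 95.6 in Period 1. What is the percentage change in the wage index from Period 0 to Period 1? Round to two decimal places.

-10.57%

Change = (95.6 − 106.9) / 106.9 × 100
       = -11.3 / 106.9 × 100 = -10.5706%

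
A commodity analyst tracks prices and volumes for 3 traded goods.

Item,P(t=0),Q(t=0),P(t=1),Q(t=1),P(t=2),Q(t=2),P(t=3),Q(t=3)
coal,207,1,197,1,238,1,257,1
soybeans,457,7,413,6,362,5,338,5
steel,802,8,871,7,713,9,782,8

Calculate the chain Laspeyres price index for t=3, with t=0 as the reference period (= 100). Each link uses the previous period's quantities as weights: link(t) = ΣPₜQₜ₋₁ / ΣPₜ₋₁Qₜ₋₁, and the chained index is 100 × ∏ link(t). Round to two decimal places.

91.69

Link t=0→t=1:
ΣP(t=1)Q(t=0) = 197×1 + 413×7 + 871×8 = 197 + 2891 + 6968 = 10056
ΣP(t=0)Q(t=0) = 207×1 + 457×7 + 802×8 = 207 + 3199 + 6416 = 9822
link = 10056/9822 = 1.023824
Link t=1→t=2:
ΣP(t=2)Q(t=1) = 238×1 + 362×6 + 713×7 = 238 + 2172 + 4991 = 7401
ΣP(t=1)Q(t=1) = 197×1 + 413×6 + 871×7 = 197 + 2478 + 6097 = 8772
link = 7401/8772 = 0.843707
Link t=2→t=3:
ΣP(t=3)Q(t=2) = 257×1 + 338×5 + 782×9 = 257 + 1690 + 7038 = 8985
ΣP(t=2)Q(t=2) = 238×1 + 362×5 + 713×9 = 238 + 1810 + 6417 = 8465
link = 8985/8465 = 1.061429
Chained index = 100 × 1.023824 × 0.843707 × 1.061429 = 91.6871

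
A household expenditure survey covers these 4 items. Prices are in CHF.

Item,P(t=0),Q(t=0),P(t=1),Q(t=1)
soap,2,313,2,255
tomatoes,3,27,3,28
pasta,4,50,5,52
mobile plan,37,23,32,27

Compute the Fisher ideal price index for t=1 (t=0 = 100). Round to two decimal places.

Laspeyres component (base-period weights):
ΣP(t=1)Q(t=0) = 2×313 + 3×27 + 5×50 + 32×23 = 626 + 81 + 250 + 736 = 1693
ΣP(t=0)Q(t=0) = 2×313 + 3×27 + 4×50 + 37×23 = 626 + 81 + 200 + 851 = 1758
L = 1693 / 1758 × 100 = 96.3026
Paasche component (current-period weights):
ΣP(t=1)Q(t=1) = 2×255 + 3×28 + 5×52 + 32×27 = 510 + 84 + 260 + 864 = 1718
ΣP(t=0)Q(t=1) = 2×255 + 3×28 + 4×52 + 37×27 = 510 + 84 + 208 + 999 = 1801
P = 1718 / 1801 × 100 = 95.3914
Fisher = √(L × P) = √(96.3026 × 95.3914) = 95.8460

95.85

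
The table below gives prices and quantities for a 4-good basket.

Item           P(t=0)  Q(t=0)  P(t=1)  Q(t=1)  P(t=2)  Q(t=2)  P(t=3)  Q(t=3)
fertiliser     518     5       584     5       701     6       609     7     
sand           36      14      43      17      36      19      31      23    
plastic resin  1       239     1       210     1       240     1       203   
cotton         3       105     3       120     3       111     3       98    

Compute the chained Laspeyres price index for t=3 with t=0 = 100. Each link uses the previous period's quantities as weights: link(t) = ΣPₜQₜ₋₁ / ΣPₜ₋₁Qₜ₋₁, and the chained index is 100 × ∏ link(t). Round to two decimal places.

109.37

Link t=0→t=1:
ΣP(t=1)Q(t=0) = 584×5 + 43×14 + 1×239 + 3×105 = 2920 + 602 + 239 + 315 = 4076
ΣP(t=0)Q(t=0) = 518×5 + 36×14 + 1×239 + 3×105 = 2590 + 504 + 239 + 315 = 3648
link = 4076/3648 = 1.117325
Link t=1→t=2:
ΣP(t=2)Q(t=1) = 701×5 + 36×17 + 1×210 + 3×120 = 3505 + 612 + 210 + 360 = 4687
ΣP(t=1)Q(t=1) = 584×5 + 43×17 + 1×210 + 3×120 = 2920 + 731 + 210 + 360 = 4221
link = 4687/4221 = 1.110400
Link t=2→t=3:
ΣP(t=3)Q(t=2) = 609×6 + 31×19 + 1×240 + 3×111 = 3654 + 589 + 240 + 333 = 4816
ΣP(t=2)Q(t=2) = 701×6 + 36×19 + 1×240 + 3×111 = 4206 + 684 + 240 + 333 = 5463
link = 4816/5463 = 0.881567
Chained index = 100 × 1.117325 × 1.110400 × 0.881567 = 109.3740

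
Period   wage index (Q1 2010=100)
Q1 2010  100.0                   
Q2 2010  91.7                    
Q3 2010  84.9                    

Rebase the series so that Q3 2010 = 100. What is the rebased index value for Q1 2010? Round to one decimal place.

117.8

Rebased(Q1 2010) = 100.0 / 84.9 × 100 = 117.7856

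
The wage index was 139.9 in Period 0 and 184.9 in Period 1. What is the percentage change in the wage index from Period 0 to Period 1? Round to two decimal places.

Change = (184.9 − 139.9) / 139.9 × 100
       = 45.0 / 139.9 × 100 = 32.1658%

32.17%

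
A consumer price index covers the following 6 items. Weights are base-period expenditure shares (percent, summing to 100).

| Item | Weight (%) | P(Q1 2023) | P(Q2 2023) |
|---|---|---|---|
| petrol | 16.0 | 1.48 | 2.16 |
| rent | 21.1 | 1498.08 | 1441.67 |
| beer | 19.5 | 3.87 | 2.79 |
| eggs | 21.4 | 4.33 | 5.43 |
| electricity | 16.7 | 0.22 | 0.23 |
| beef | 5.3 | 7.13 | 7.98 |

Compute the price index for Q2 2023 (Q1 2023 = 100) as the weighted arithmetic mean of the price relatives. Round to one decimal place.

107.9

petrol: 16.0 × (2.16/1.48) = 16.0 × 1.459459 = 23.3514
rent: 21.1 × (1441.67/1498.08) = 21.1 × 0.962345 = 20.3055
beer: 19.5 × (2.79/3.87) = 19.5 × 0.720930 = 14.0581
eggs: 21.4 × (5.43/4.33) = 21.4 × 1.254042 = 26.8365
electricity: 16.7 × (0.23/0.22) = 16.7 × 1.045455 = 17.4591
beef: 5.3 × (7.98/7.13) = 5.3 × 1.119215 = 5.9318
Index = Σ wᵢ·(p₁ᵢ/p₀ᵢ) = 23.3514 + 20.3055 + 14.0581 + 26.8365 + 17.4591 + 5.9318 = 107.9424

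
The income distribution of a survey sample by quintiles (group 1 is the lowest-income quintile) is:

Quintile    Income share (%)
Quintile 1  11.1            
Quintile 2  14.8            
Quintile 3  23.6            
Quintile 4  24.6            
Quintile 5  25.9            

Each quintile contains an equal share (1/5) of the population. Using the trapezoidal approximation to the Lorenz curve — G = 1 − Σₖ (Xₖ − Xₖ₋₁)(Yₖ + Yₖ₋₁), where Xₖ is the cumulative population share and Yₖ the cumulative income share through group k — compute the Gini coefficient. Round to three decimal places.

0.158

Cumulative income shares Yₖ: 0.1110, 0.2590, 0.4950, 0.7410, 1.0000
Σ (Xₖ−Xₖ₋₁)(Yₖ+Yₖ₋₁) = (1/5)(0.1110+0.0000) + (1/5)(0.2590+0.1110) + (1/5)(0.4950+0.2590) + (1/5)(0.7410+0.4950) + (1/5)(1.0000+0.7410)
  = 0.0222 + 0.0740 + 0.1508 + 0.2472 + 0.3482 = 0.8424
G = 1 − 0.8424 = 0.1576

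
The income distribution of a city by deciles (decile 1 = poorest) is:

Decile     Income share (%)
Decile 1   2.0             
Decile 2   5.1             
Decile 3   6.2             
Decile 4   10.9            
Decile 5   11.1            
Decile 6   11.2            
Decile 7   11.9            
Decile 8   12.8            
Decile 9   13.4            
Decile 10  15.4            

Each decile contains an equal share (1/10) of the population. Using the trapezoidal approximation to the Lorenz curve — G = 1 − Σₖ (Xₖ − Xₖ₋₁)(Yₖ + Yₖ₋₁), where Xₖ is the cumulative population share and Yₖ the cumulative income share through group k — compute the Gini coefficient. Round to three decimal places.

Cumulative income shares Yₖ: 0.0200, 0.0710, 0.1330, 0.2420, 0.3530, 0.4650, 0.5840, 0.7120, 0.8460, 1.0000
Σ (Xₖ−Xₖ₋₁)(Yₖ+Yₖ₋₁) = (1/10)(0.0200+0.0000) + (1/10)(0.0710+0.0200) + (1/10)(0.1330+0.0710) + (1/10)(0.2420+0.1330) + (1/10)(0.3530+0.2420) + (1/10)(0.4650+0.3530) + (1/10)(0.5840+0.4650) + (1/10)(0.7120+0.5840) + (1/10)(0.8460+0.7120) + (1/10)(1.0000+0.8460)
  = 0.0020 + 0.0091 + 0.0204 + 0.0375 + 0.0595 + 0.0818 + 0.1049 + 0.1296 + 0.1558 + 0.1846 = 0.7852
G = 1 − 0.7852 = 0.2148

0.215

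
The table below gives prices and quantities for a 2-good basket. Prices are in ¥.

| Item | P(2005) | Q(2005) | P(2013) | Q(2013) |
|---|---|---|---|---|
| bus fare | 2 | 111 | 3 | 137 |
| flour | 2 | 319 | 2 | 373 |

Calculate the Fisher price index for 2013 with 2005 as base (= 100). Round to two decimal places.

Laspeyres component (base-period weights):
ΣP(2013)Q(2005) = 3×111 + 2×319 = 333 + 638 = 971
ΣP(2005)Q(2005) = 2×111 + 2×319 = 222 + 638 = 860
L = 971 / 860 × 100 = 112.9070
Paasche component (current-period weights):
ΣP(2013)Q(2013) = 3×137 + 2×373 = 411 + 746 = 1157
ΣP(2005)Q(2013) = 2×137 + 2×373 = 274 + 746 = 1020
P = 1157 / 1020 × 100 = 113.4314
Fisher = √(L × P) = √(112.9070 × 113.4314) = 113.1689

113.17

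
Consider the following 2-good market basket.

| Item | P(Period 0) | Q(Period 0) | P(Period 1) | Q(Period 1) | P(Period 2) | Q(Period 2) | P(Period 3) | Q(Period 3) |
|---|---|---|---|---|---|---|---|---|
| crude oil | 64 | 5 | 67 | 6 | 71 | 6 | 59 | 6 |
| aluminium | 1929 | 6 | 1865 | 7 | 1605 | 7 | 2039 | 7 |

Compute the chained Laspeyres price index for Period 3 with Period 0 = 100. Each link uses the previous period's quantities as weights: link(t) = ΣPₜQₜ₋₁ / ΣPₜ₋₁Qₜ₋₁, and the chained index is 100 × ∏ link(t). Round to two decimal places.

Link Period 0→Period 1:
ΣP(Period 1)Q(Period 0) = 67×5 + 1865×6 = 335 + 11190 = 11525
ΣP(Period 0)Q(Period 0) = 64×5 + 1929×6 = 320 + 11574 = 11894
link = 11525/11894 = 0.968976
Link Period 1→Period 2:
ΣP(Period 2)Q(Period 1) = 71×6 + 1605×7 = 426 + 11235 = 11661
ΣP(Period 1)Q(Period 1) = 67×6 + 1865×7 = 402 + 13055 = 13457
link = 11661/13457 = 0.866538
Link Period 2→Period 3:
ΣP(Period 3)Q(Period 2) = 59×6 + 2039×7 = 354 + 14273 = 14627
ΣP(Period 2)Q(Period 2) = 71×6 + 1605×7 = 426 + 11235 = 11661
link = 14627/11661 = 1.254352
Chained index = 100 × 0.968976 × 0.866538 × 1.254352 = 105.3222

105.32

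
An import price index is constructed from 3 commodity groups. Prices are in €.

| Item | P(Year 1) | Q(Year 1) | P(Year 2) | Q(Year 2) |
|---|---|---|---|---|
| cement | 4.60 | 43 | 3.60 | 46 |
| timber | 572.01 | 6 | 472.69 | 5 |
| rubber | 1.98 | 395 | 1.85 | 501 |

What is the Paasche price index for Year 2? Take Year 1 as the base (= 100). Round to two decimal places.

85.04

Paasche price index uses current-period quantities as weights.
ΣP(Year 2)·Q(Year 2) = 3.60×46 + 472.69×5 + 1.85×501 = 165.6 + 2363.45 + 926.85 = 3455.9
ΣP(Year 1)·Q(Year 2) = 4.60×46 + 572.01×5 + 1.98×501 = 211.6 + 2860.05 + 991.98 = 4063.63
Index = 3455.9 / 4063.63 × 100 = 85.0447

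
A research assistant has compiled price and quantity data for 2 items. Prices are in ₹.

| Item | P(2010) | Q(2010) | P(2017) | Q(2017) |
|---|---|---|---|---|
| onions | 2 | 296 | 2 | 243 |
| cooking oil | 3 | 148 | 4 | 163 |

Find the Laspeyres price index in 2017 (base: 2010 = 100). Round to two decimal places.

Laspeyres price index uses base-period quantities as weights.
ΣP(2017)·Q(2010) = 2×296 + 4×148 = 592 + 592 = 1184
ΣP(2010)·Q(2010) = 2×296 + 3×148 = 592 + 444 = 1036
Index = 1184 / 1036 × 100 = 114.2857

114.29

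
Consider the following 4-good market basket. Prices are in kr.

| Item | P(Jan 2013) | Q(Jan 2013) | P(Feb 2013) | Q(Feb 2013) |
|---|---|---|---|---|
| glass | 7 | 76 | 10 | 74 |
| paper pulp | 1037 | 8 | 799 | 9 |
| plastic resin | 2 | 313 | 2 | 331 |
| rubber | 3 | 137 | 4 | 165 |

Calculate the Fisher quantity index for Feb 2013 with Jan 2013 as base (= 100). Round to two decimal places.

Laspeyres component (base-period weights):
ΣP(Jan 2013)Q(Feb 2013) = 7×74 + 1037×9 + 2×331 + 3×165 = 518 + 9333 + 662 + 495 = 11008
ΣP(Jan 2013)Q(Jan 2013) = 7×76 + 1037×8 + 2×313 + 3×137 = 532 + 8296 + 626 + 411 = 9865
L = 11008 / 9865 × 100 = 111.5864
Paasche component (current-period weights):
ΣP(Feb 2013)Q(Feb 2013) = 10×74 + 799×9 + 2×331 + 4×165 = 740 + 7191 + 662 + 660 = 9253
ΣP(Feb 2013)Q(Jan 2013) = 10×76 + 799×8 + 2×313 + 4×137 = 760 + 6392 + 626 + 548 = 8326
P = 9253 / 8326 × 100 = 111.1338
Fisher = √(L × P) = √(111.5864 × 111.1338) = 111.3599

111.36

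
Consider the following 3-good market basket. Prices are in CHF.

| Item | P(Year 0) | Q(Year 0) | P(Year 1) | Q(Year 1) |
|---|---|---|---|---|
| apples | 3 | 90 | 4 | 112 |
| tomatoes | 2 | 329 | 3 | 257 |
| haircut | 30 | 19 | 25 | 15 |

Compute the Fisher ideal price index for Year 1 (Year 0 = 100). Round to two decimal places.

122.12

Laspeyres component (base-period weights):
ΣP(Year 1)Q(Year 0) = 4×90 + 3×329 + 25×19 = 360 + 987 + 475 = 1822
ΣP(Year 0)Q(Year 0) = 3×90 + 2×329 + 30×19 = 270 + 658 + 570 = 1498
L = 1822 / 1498 × 100 = 121.6288
Paasche component (current-period weights):
ΣP(Year 1)Q(Year 1) = 4×112 + 3×257 + 25×15 = 448 + 771 + 375 = 1594
ΣP(Year 0)Q(Year 1) = 3×112 + 2×257 + 30×15 = 336 + 514 + 450 = 1300
P = 1594 / 1300 × 100 = 122.6154
Fisher = √(L × P) = √(121.6288 × 122.6154) = 122.1211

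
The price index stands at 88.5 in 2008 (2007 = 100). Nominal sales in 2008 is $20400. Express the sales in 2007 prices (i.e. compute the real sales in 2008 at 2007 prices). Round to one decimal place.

23050.8

Real = Nominal ÷ (Index/100) = 20400 ÷ (88.5/100)
     = 20400 ÷ 0.885 = 23050.8475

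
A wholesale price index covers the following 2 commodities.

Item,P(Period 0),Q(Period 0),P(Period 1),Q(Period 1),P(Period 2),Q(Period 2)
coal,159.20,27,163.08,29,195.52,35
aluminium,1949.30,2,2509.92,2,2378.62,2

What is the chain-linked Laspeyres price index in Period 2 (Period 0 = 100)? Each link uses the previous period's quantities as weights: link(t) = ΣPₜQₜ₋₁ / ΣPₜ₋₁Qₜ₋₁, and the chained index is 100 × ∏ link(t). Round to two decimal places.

Link Period 0→Period 1:
ΣP(Period 1)Q(Period 0) = 163.08×27 + 2509.92×2 = 4403.16 + 5019.84 = 9423
ΣP(Period 0)Q(Period 0) = 159.20×27 + 1949.30×2 = 4298.4 + 3898.6 = 8197
link = 9423/8197 = 1.149567
Link Period 1→Period 2:
ΣP(Period 2)Q(Period 1) = 195.52×29 + 2378.62×2 = 5670.08 + 4757.24 = 10427.32
ΣP(Period 1)Q(Period 1) = 163.08×29 + 2509.92×2 = 4729.32 + 5019.84 = 9749.16
link = 10427.32/9749.16 = 1.069561
Chained index = 100 × 1.149567 × 1.069561 = 122.9532

122.95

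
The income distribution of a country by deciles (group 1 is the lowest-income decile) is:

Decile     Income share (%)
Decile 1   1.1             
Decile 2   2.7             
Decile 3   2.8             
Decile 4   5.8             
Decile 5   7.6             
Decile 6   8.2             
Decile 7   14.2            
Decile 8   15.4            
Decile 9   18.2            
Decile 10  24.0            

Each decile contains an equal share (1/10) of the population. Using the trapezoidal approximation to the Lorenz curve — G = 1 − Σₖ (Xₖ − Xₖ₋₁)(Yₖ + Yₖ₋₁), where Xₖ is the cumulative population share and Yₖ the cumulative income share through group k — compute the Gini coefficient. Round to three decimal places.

0.403

Cumulative income shares Yₖ: 0.0110, 0.0380, 0.0660, 0.1240, 0.2000, 0.2820, 0.4240, 0.5780, 0.7600, 1.0000
Σ (Xₖ−Xₖ₋₁)(Yₖ+Yₖ₋₁) = (1/10)(0.0110+0.0000) + (1/10)(0.0380+0.0110) + (1/10)(0.0660+0.0380) + (1/10)(0.1240+0.0660) + (1/10)(0.2000+0.1240) + (1/10)(0.2820+0.2000) + (1/10)(0.4240+0.2820) + (1/10)(0.5780+0.4240) + (1/10)(0.7600+0.5780) + (1/10)(1.0000+0.7600)
  = 0.0011 + 0.0049 + 0.0104 + 0.0190 + 0.0324 + 0.0482 + 0.0706 + 0.1002 + 0.1338 + 0.1760 = 0.5966
G = 1 − 0.5966 = 0.4034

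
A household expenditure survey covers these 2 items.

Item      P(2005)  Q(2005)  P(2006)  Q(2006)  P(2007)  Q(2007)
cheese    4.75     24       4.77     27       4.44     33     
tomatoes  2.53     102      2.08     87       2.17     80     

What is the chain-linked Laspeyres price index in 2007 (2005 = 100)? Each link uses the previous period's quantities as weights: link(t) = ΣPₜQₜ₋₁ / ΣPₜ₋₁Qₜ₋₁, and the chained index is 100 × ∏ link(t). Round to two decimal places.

Link 2005→2006:
ΣP(2006)Q(2005) = 4.77×24 + 2.08×102 = 114.48 + 212.16 = 326.64
ΣP(2005)Q(2005) = 4.75×24 + 2.53×102 = 114 + 258.06 = 372.06
link = 326.64/372.06 = 0.877923
Link 2006→2007:
ΣP(2007)Q(2006) = 4.44×27 + 2.17×87 = 119.88 + 188.79 = 308.67
ΣP(2006)Q(2006) = 4.77×27 + 2.08×87 = 128.79 + 180.96 = 309.75
link = 308.67/309.75 = 0.996513
Chained index = 100 × 0.877923 × 0.996513 = 87.4862

87.49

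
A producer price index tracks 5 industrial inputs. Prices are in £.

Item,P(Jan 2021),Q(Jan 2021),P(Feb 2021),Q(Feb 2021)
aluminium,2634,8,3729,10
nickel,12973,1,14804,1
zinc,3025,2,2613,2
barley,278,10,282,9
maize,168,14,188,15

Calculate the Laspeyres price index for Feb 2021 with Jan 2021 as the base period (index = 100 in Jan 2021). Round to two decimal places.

122.30

Laspeyres price index uses base-period quantities as weights.
ΣP(Feb 2021)·Q(Jan 2021) = 3729×8 + 14804×1 + 2613×2 + 282×10 + 188×14 = 29832 + 14804 + 5226 + 2820 + 2632 = 55314
ΣP(Jan 2021)·Q(Jan 2021) = 2634×8 + 12973×1 + 3025×2 + 278×10 + 168×14 = 21072 + 12973 + 6050 + 2780 + 2352 = 45227
Index = 55314 / 45227 × 100 = 122.3030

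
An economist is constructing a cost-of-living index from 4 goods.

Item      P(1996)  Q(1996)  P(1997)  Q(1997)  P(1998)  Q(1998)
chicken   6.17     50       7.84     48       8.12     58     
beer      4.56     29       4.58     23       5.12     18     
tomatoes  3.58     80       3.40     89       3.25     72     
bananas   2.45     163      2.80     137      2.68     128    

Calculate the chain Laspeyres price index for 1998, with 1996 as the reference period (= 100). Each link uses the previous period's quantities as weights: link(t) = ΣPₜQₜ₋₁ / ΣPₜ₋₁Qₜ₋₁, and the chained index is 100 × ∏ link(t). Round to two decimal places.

Link 1996→1997:
ΣP(1997)Q(1996) = 7.84×50 + 4.58×29 + 3.40×80 + 2.80×163 = 392 + 132.82 + 272 + 456.4 = 1253.22
ΣP(1996)Q(1996) = 6.17×50 + 4.56×29 + 3.58×80 + 2.45×163 = 308.5 + 132.24 + 286.4 + 399.35 = 1126.49
link = 1253.22/1126.49 = 1.112500
Link 1997→1998:
ΣP(1998)Q(1997) = 8.12×48 + 5.12×23 + 3.25×89 + 2.68×137 = 389.76 + 117.76 + 289.25 + 367.16 = 1163.93
ΣP(1997)Q(1997) = 7.84×48 + 4.58×23 + 3.40×89 + 2.80×137 = 376.32 + 105.34 + 302.6 + 383.6 = 1167.86
link = 1163.93/1167.86 = 0.996635
Chained index = 100 × 1.112500 × 0.996635 = 110.8756

110.88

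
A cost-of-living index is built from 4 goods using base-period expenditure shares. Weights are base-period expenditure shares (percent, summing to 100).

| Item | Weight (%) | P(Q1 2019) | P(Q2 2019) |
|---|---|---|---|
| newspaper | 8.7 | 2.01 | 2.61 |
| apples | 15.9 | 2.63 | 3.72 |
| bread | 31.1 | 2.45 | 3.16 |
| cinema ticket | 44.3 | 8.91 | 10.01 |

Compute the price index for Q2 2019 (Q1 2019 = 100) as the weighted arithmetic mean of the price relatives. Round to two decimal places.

newspaper: 8.7 × (2.61/2.01) = 8.7 × 1.298507 = 11.2970
apples: 15.9 × (3.72/2.63) = 15.9 × 1.414449 = 22.4897
bread: 31.1 × (3.16/2.45) = 31.1 × 1.289796 = 40.1127
cinema ticket: 44.3 × (10.01/8.91) = 44.3 × 1.123457 = 49.7691
Index = Σ wᵢ·(p₁ᵢ/p₀ᵢ) = 11.2970 + 22.4897 + 40.1127 + 49.7691 = 123.6685

123.67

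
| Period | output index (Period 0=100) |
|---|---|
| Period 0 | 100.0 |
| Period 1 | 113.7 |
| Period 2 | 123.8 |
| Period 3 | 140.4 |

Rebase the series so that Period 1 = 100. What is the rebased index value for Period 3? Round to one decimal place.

Rebased(Period 3) = 140.4 / 113.7 × 100 = 123.4828

123.5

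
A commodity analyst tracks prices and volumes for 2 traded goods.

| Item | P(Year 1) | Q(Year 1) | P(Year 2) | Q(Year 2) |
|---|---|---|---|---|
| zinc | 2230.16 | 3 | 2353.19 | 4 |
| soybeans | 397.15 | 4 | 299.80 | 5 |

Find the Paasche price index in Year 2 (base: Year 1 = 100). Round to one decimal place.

Paasche price index uses current-period quantities as weights.
ΣP(Year 2)·Q(Year 2) = 2353.19×4 + 299.80×5 = 9412.76 + 1499 = 10911.76
ΣP(Year 1)·Q(Year 2) = 2230.16×4 + 397.15×5 = 8920.64 + 1985.75 = 10906.39
Index = 10911.76 / 10906.39 × 100 = 100.0492

100.0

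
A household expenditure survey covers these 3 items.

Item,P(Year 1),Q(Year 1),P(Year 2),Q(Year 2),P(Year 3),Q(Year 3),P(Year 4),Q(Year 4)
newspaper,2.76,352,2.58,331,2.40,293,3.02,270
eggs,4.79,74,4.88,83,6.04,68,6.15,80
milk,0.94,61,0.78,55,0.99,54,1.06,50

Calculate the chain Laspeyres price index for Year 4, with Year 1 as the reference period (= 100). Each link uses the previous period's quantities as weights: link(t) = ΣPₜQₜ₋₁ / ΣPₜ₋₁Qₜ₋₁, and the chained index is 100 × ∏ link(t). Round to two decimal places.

Link Year 1→Year 2:
ΣP(Year 2)Q(Year 1) = 2.58×352 + 4.88×74 + 0.78×61 = 908.16 + 361.12 + 47.58 = 1316.86
ΣP(Year 1)Q(Year 1) = 2.76×352 + 4.79×74 + 0.94×61 = 971.52 + 354.46 + 57.34 = 1383.32
link = 1316.86/1383.32 = 0.951956
Link Year 2→Year 3:
ΣP(Year 3)Q(Year 2) = 2.40×331 + 6.04×83 + 0.99×55 = 794.4 + 501.32 + 54.45 = 1350.17
ΣP(Year 2)Q(Year 2) = 2.58×331 + 4.88×83 + 0.78×55 = 853.98 + 405.04 + 42.9 = 1301.92
link = 1350.17/1301.92 = 1.037061
Link Year 3→Year 4:
ΣP(Year 4)Q(Year 3) = 3.02×293 + 6.15×68 + 1.06×54 = 884.86 + 418.2 + 57.24 = 1360.3
ΣP(Year 3)Q(Year 3) = 2.40×293 + 6.04×68 + 0.99×54 = 703.2 + 410.72 + 53.46 = 1167.38
link = 1360.3/1167.38 = 1.165259
Chained index = 100 × 0.951956 × 1.037061 × 1.165259 = 115.0386

115.04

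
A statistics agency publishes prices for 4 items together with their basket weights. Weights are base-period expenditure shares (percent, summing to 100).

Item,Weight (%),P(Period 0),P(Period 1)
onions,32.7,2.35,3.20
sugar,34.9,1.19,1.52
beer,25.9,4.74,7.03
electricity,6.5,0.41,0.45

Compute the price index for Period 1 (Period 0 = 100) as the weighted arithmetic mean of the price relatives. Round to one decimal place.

134.7

onions: 32.7 × (3.20/2.35) = 32.7 × 1.361702 = 44.5277
sugar: 34.9 × (1.52/1.19) = 34.9 × 1.277311 = 44.5782
beer: 25.9 × (7.03/4.74) = 25.9 × 1.483122 = 38.4129
electricity: 6.5 × (0.45/0.41) = 6.5 × 1.097561 = 7.1341
Index = Σ wᵢ·(p₁ᵢ/p₀ᵢ) = 44.5277 + 44.5782 + 38.4129 + 7.1341 = 134.6528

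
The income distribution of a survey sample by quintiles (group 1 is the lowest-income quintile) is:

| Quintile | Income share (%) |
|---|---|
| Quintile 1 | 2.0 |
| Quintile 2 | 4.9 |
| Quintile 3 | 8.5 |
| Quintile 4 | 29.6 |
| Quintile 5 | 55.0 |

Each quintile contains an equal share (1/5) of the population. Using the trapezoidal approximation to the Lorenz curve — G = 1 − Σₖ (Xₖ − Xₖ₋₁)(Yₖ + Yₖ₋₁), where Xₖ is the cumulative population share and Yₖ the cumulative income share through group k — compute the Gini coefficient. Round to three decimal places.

0.523

Cumulative income shares Yₖ: 0.0200, 0.0690, 0.1540, 0.4500, 1.0000
Σ (Xₖ−Xₖ₋₁)(Yₖ+Yₖ₋₁) = (1/5)(0.0200+0.0000) + (1/5)(0.0690+0.0200) + (1/5)(0.1540+0.0690) + (1/5)(0.4500+0.1540) + (1/5)(1.0000+0.4500)
  = 0.0040 + 0.0178 + 0.0446 + 0.1208 + 0.2900 = 0.4772
G = 1 − 0.4772 = 0.5228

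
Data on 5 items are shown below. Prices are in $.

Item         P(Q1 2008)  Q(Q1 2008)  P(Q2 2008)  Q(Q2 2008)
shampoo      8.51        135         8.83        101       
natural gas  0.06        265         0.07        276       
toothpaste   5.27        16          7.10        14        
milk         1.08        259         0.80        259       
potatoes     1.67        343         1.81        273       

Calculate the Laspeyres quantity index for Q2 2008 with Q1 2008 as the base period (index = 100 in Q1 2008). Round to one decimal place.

80.2

Laspeyres quantity index uses base-period prices as weights.
ΣP(Q1 2008)·Q(Q2 2008) = 8.51×101 + 0.06×276 + 5.27×14 + 1.08×259 + 1.67×273 = 859.51 + 16.56 + 73.78 + 279.72 + 455.91 = 1685.48
ΣP(Q1 2008)·Q(Q1 2008) = 8.51×135 + 0.06×265 + 5.27×16 + 1.08×259 + 1.67×343 = 1148.85 + 15.9 + 84.32 + 279.72 + 572.81 = 2101.6
Index = 1685.48 / 2101.6 × 100 = 80.1998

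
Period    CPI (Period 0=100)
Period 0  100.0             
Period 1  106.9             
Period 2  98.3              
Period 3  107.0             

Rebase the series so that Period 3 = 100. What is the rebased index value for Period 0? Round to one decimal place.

Rebased(Period 0) = 100.0 / 107.0 × 100 = 93.4579

93.5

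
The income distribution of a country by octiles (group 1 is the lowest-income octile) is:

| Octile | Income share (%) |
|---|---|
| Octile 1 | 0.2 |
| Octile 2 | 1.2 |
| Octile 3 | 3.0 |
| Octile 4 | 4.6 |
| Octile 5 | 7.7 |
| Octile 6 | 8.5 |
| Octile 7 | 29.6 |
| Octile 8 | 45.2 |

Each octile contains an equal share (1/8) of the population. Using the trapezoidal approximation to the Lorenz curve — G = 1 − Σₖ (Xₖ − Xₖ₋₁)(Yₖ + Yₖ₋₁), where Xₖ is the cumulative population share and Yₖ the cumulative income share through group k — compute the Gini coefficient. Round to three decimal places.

0.596

Cumulative income shares Yₖ: 0.0020, 0.0140, 0.0440, 0.0900, 0.1670, 0.2520, 0.5480, 1.0000
Σ (Xₖ−Xₖ₋₁)(Yₖ+Yₖ₋₁) = (1/8)(0.0020+0.0000) + (1/8)(0.0140+0.0020) + (1/8)(0.0440+0.0140) + (1/8)(0.0900+0.0440) + (1/8)(0.1670+0.0900) + (1/8)(0.2520+0.1670) + (1/8)(0.5480+0.2520) + (1/8)(1.0000+0.5480)
  = 0.0003 + 0.0020 + 0.0072 + 0.0168 + 0.0321 + 0.0524 + 0.1000 + 0.1935 = 0.4042
G = 1 − 0.4042 = 0.5958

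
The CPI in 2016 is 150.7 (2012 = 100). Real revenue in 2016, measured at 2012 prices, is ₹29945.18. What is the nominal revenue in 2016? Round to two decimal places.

Nominal = Real × (Index/100) = 29945.18 × (150.7/100)
        = 29945.18 × 1.507 = 45127.3863

45127.39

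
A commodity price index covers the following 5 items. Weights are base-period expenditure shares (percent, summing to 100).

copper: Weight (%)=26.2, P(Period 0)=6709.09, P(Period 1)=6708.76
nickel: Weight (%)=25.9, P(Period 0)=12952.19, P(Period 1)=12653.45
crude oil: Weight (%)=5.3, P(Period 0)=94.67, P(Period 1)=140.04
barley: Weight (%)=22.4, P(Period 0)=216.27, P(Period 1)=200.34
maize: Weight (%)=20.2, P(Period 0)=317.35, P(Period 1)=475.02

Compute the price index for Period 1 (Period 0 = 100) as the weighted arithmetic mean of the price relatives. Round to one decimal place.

110.3

copper: 26.2 × (6708.76/6709.09) = 26.2 × 0.999951 = 26.1987
nickel: 25.9 × (12653.45/12952.19) = 25.9 × 0.976935 = 25.3026
crude oil: 5.3 × (140.04/94.67) = 5.3 × 1.479244 = 7.8400
barley: 22.4 × (200.34/216.27) = 22.4 × 0.926342 = 20.7501
maize: 20.2 × (475.02/317.35) = 20.2 × 1.496833 = 30.2360
Index = Σ wᵢ·(p₁ᵢ/p₀ᵢ) = 26.1987 + 25.3026 + 7.8400 + 20.7501 + 30.2360 = 110.3274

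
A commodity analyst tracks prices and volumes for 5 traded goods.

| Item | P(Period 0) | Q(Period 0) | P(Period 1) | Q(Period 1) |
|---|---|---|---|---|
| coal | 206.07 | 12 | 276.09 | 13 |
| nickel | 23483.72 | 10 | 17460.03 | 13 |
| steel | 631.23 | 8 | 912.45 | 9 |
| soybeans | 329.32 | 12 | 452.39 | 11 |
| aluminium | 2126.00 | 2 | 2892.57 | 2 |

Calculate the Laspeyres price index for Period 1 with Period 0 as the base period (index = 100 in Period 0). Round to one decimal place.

Laspeyres price index uses base-period quantities as weights.
ΣP(Period 1)·Q(Period 0) = 276.09×12 + 17460.03×10 + 912.45×8 + 452.39×12 + 2892.57×2 = 3313.08 + 174600.3 + 7299.6 + 5428.68 + 5785.14 = 196426.8
ΣP(Period 0)·Q(Period 0) = 206.07×12 + 23483.72×10 + 631.23×8 + 329.32×12 + 2126.00×2 = 2472.84 + 234837.2 + 5049.84 + 3951.84 + 4252 = 250563.72
Index = 196426.8 / 250563.72 × 100 = 78.3940

78.4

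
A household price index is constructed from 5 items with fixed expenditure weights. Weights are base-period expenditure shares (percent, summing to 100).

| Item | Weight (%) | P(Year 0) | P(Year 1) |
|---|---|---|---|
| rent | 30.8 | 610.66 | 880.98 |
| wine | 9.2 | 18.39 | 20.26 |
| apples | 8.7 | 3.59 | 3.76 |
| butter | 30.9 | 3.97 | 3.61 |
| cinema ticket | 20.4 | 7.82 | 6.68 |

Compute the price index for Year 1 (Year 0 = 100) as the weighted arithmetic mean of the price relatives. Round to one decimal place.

109.2

rent: 30.8 × (880.98/610.66) = 30.8 × 1.442669 = 44.4342
wine: 9.2 × (20.26/18.39) = 9.2 × 1.101686 = 10.1355
apples: 8.7 × (3.76/3.59) = 8.7 × 1.047354 = 9.1120
butter: 30.9 × (3.61/3.97) = 30.9 × 0.909320 = 28.0980
cinema ticket: 20.4 × (6.68/7.82) = 20.4 × 0.854220 = 17.4261
Index = Σ wᵢ·(p₁ᵢ/p₀ᵢ) = 44.4342 + 10.1355 + 9.1120 + 28.0980 + 17.4261 = 109.2058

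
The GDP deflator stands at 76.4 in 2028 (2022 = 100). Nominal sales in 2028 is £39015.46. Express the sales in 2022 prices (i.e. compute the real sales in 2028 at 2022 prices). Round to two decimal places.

Real = Nominal ÷ (Index/100) = 39015.46 ÷ (76.4/100)
     = 39015.46 ÷ 0.764 = 51067.3560

51067.36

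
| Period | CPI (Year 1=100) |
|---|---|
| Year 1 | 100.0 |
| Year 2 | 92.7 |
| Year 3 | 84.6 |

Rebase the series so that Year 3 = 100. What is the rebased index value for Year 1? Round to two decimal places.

Rebased(Year 1) = 100.0 / 84.6 × 100 = 118.2033

118.20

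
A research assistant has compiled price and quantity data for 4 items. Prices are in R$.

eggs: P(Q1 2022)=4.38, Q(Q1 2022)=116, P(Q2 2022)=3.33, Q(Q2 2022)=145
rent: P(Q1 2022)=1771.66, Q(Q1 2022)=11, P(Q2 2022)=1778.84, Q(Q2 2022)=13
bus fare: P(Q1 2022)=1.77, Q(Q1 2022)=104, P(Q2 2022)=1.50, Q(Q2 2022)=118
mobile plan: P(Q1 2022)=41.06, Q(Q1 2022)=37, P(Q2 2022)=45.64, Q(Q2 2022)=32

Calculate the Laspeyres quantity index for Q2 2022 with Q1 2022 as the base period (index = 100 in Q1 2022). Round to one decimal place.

Laspeyres quantity index uses base-period prices as weights.
ΣP(Q1 2022)·Q(Q2 2022) = 4.38×145 + 1771.66×13 + 1.77×118 + 41.06×32 = 635.1 + 23031.58 + 208.86 + 1313.92 = 25189.46
ΣP(Q1 2022)·Q(Q1 2022) = 4.38×116 + 1771.66×11 + 1.77×104 + 41.06×37 = 508.08 + 19488.26 + 184.08 + 1519.22 = 21699.64
Index = 25189.46 / 21699.64 × 100 = 116.0824

116.1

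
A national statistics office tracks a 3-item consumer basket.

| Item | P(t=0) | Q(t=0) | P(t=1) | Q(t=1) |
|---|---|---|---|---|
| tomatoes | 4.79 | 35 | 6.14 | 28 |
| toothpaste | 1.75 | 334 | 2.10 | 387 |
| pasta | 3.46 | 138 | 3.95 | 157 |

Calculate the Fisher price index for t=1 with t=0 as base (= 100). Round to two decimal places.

118.66

Laspeyres component (base-period weights):
ΣP(t=1)Q(t=0) = 6.14×35 + 2.10×334 + 3.95×138 = 214.9 + 701.4 + 545.1 = 1461.4
ΣP(t=0)Q(t=0) = 4.79×35 + 1.75×334 + 3.46×138 = 167.65 + 584.5 + 477.48 = 1229.63
L = 1461.4 / 1229.63 × 100 = 118.8488
Paasche component (current-period weights):
ΣP(t=1)Q(t=1) = 6.14×28 + 2.10×387 + 3.95×157 = 171.92 + 812.7 + 620.15 = 1604.77
ΣP(t=0)Q(t=1) = 4.79×28 + 1.75×387 + 3.46×157 = 134.12 + 677.25 + 543.22 = 1354.59
P = 1604.77 / 1354.59 × 100 = 118.4691
Fisher = √(L × P) = √(118.8488 × 118.4691) = 118.6588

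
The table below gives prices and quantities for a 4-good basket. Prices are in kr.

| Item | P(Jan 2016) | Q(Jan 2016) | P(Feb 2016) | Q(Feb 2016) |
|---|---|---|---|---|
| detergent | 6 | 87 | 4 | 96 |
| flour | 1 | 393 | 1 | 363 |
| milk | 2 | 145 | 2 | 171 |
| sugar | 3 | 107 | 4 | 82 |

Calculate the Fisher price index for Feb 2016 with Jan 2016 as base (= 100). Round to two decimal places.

Laspeyres component (base-period weights):
ΣP(Feb 2016)Q(Jan 2016) = 4×87 + 1×393 + 2×145 + 4×107 = 348 + 393 + 290 + 428 = 1459
ΣP(Jan 2016)Q(Jan 2016) = 6×87 + 1×393 + 2×145 + 3×107 = 522 + 393 + 290 + 321 = 1526
L = 1459 / 1526 × 100 = 95.6094
Paasche component (current-period weights):
ΣP(Feb 2016)Q(Feb 2016) = 4×96 + 1×363 + 2×171 + 4×82 = 384 + 363 + 342 + 328 = 1417
ΣP(Jan 2016)Q(Feb 2016) = 6×96 + 1×363 + 2×171 + 3×82 = 576 + 363 + 342 + 246 = 1527
P = 1417 / 1527 × 100 = 92.7963
Fisher = √(L × P) = √(95.6094 × 92.7963) = 94.1924

94.19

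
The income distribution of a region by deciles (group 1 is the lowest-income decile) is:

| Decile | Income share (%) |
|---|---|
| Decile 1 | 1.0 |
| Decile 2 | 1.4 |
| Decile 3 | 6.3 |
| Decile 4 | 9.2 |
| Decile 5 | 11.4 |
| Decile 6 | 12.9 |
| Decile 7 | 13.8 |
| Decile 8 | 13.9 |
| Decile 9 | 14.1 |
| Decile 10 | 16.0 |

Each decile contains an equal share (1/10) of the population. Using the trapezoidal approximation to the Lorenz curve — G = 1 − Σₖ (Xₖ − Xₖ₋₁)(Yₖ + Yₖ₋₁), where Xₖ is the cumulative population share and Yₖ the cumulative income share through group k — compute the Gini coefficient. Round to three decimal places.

0.277

Cumulative income shares Yₖ: 0.0100, 0.0240, 0.0870, 0.1790, 0.2930, 0.4220, 0.5600, 0.6990, 0.8400, 1.0000
Σ (Xₖ−Xₖ₋₁)(Yₖ+Yₖ₋₁) = (1/10)(0.0100+0.0000) + (1/10)(0.0240+0.0100) + (1/10)(0.0870+0.0240) + (1/10)(0.1790+0.0870) + (1/10)(0.2930+0.1790) + (1/10)(0.4220+0.2930) + (1/10)(0.5600+0.4220) + (1/10)(0.6990+0.5600) + (1/10)(0.8400+0.6990) + (1/10)(1.0000+0.8400)
  = 0.0010 + 0.0034 + 0.0111 + 0.0266 + 0.0472 + 0.0715 + 0.0982 + 0.1259 + 0.1539 + 0.1840 = 0.7228
G = 1 − 0.7228 = 0.2772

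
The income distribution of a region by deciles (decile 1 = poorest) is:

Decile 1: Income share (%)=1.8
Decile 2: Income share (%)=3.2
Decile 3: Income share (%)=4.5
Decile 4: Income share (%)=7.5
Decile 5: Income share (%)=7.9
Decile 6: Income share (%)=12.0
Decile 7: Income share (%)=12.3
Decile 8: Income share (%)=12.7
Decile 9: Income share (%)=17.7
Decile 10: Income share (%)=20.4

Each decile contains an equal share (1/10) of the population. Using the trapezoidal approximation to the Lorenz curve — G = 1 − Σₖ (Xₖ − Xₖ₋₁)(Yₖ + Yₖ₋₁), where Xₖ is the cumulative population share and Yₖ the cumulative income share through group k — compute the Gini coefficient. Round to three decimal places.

0.328

Cumulative income shares Yₖ: 0.0180, 0.0500, 0.0950, 0.1700, 0.2490, 0.3690, 0.4920, 0.6190, 0.7960, 1.0000
Σ (Xₖ−Xₖ₋₁)(Yₖ+Yₖ₋₁) = (1/10)(0.0180+0.0000) + (1/10)(0.0500+0.0180) + (1/10)(0.0950+0.0500) + (1/10)(0.1700+0.0950) + (1/10)(0.2490+0.1700) + (1/10)(0.3690+0.2490) + (1/10)(0.4920+0.3690) + (1/10)(0.6190+0.4920) + (1/10)(0.7960+0.6190) + (1/10)(1.0000+0.7960)
  = 0.0018 + 0.0068 + 0.0145 + 0.0265 + 0.0419 + 0.0618 + 0.0861 + 0.1111 + 0.1415 + 0.1796 = 0.6716
G = 1 − 0.6716 = 0.3284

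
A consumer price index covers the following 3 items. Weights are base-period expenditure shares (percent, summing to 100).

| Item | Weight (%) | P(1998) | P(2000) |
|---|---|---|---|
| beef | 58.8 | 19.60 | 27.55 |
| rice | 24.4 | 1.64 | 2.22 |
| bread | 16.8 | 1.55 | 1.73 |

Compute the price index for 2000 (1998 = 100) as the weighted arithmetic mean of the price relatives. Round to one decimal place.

134.4

beef: 58.8 × (27.55/19.60) = 58.8 × 1.405612 = 82.6500
rice: 24.4 × (2.22/1.64) = 24.4 × 1.353659 = 33.0293
bread: 16.8 × (1.73/1.55) = 16.8 × 1.116129 = 18.7510
Index = Σ wᵢ·(p₁ᵢ/p₀ᵢ) = 82.6500 + 33.0293 + 18.7510 = 134.4302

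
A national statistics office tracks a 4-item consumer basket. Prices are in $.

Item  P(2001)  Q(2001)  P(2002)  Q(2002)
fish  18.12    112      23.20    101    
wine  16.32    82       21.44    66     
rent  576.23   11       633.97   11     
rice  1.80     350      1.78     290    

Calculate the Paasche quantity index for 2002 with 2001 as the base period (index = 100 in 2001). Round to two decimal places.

Paasche quantity index uses current-period prices as weights.
ΣP(2002)·Q(2002) = 23.20×101 + 21.44×66 + 633.97×11 + 1.78×290 = 2343.2 + 1415.04 + 6973.67 + 516.2 = 11248.11
ΣP(2002)·Q(2001) = 23.20×112 + 21.44×82 + 633.97×11 + 1.78×350 = 2598.4 + 1758.08 + 6973.67 + 623 = 11953.15
Index = 11248.11 / 11953.15 × 100 = 94.1016

94.10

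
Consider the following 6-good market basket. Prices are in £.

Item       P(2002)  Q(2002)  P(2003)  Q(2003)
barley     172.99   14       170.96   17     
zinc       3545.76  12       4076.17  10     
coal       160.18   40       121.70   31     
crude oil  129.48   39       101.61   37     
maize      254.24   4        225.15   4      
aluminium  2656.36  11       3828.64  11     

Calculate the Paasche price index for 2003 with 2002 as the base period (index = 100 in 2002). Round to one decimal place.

120.2

Paasche price index uses current-period quantities as weights.
ΣP(2003)·Q(2003) = 170.96×17 + 4076.17×10 + 121.70×31 + 101.61×37 + 225.15×4 + 3828.64×11 = 2906.32 + 40761.7 + 3772.7 + 3759.57 + 900.6 + 42115.04 = 94215.93
ΣP(2002)·Q(2003) = 172.99×17 + 3545.76×10 + 160.18×31 + 129.48×37 + 254.24×4 + 2656.36×11 = 2940.83 + 35457.6 + 4965.58 + 4790.76 + 1016.96 + 29219.96 = 78391.69
Index = 94215.93 / 78391.69 × 100 = 120.1861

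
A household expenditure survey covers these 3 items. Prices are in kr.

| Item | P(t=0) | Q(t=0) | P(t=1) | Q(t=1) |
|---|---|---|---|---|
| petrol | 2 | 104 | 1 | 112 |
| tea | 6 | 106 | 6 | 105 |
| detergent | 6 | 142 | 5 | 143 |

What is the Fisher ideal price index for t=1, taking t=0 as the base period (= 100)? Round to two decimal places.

85.30

Laspeyres component (base-period weights):
ΣP(t=1)Q(t=0) = 1×104 + 6×106 + 5×142 = 104 + 636 + 710 = 1450
ΣP(t=0)Q(t=0) = 2×104 + 6×106 + 6×142 = 208 + 636 + 852 = 1696
L = 1450 / 1696 × 100 = 85.4953
Paasche component (current-period weights):
ΣP(t=1)Q(t=1) = 1×112 + 6×105 + 5×143 = 112 + 630 + 715 = 1457
ΣP(t=0)Q(t=1) = 2×112 + 6×105 + 6×143 = 224 + 630 + 858 = 1712
P = 1457 / 1712 × 100 = 85.1051
Fisher = √(L × P) = √(85.4953 × 85.1051) = 85.3000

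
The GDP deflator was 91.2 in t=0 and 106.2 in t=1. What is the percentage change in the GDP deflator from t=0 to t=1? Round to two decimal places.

Change = (106.2 − 91.2) / 91.2 × 100
       = 15.0 / 91.2 × 100 = 16.4474%

16.45%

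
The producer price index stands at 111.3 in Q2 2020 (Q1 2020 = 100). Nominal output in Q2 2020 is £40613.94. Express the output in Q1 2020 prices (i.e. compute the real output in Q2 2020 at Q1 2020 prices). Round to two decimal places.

Real = Nominal ÷ (Index/100) = 40613.94 ÷ (111.3/100)
     = 40613.94 ÷ 1.113 = 36490.5121

36490.51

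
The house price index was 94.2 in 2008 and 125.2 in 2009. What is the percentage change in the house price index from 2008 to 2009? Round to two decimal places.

32.91%

Change = (125.2 − 94.2) / 94.2 × 100
       = 31.0 / 94.2 × 100 = 32.9087%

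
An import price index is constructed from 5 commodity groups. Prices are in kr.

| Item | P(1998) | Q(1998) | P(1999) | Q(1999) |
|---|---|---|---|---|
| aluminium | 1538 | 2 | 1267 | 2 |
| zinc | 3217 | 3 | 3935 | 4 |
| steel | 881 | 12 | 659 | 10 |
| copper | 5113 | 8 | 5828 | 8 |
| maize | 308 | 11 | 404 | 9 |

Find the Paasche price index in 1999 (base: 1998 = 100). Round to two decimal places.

109.78

Paasche price index uses current-period quantities as weights.
ΣP(1999)·Q(1999) = 1267×2 + 3935×4 + 659×10 + 5828×8 + 404×9 = 2534 + 15740 + 6590 + 46624 + 3636 = 75124
ΣP(1998)·Q(1999) = 1538×2 + 3217×4 + 881×10 + 5113×8 + 308×9 = 3076 + 12868 + 8810 + 40904 + 2772 = 68430
Index = 75124 / 68430 × 100 = 109.7823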